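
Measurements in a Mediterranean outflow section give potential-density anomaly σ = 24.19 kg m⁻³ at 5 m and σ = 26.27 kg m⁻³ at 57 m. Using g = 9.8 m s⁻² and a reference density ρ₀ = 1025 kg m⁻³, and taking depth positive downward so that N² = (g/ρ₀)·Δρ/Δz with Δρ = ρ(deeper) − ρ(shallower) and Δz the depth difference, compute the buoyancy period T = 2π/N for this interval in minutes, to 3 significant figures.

5.35 min

Δρ = 1026.27 − 1024.19 = 2.08 kg m⁻³ over Δz = 57 − 5 = 52 m.
N² = (9.8/1025) × (2.08/52) = 3.8244 × 10⁻⁴ s⁻².
N = √(3.8244 × 10⁻⁴) = 0.019556 rad s⁻¹, so T = 2π/N = 321.29 s = 5.3548 min ≈ 5.35 min.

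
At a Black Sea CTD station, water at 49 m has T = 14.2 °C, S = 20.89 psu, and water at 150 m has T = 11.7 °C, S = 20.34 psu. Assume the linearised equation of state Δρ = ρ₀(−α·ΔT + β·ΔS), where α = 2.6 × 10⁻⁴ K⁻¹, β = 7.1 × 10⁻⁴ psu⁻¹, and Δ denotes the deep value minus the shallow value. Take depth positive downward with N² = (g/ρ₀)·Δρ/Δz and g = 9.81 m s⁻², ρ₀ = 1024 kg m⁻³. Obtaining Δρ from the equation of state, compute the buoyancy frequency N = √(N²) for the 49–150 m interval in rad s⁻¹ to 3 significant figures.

ΔT = -2.5 K, ΔS = -0.55 psu (deep − shallow).
Δρ/ρ₀ = −αΔT + βΔS = 6.50 × 10⁻⁴ − 3.905 × 10⁻⁴ = 2.595 × 10⁻⁴, so Δρ ≈ 0.2657 kg m⁻³.
N² = (g/ρ₀)·Δρ/Δz = g·(Δρ/ρ₀)/Δz = 9.81 × 2.595 × 10⁻⁴ / 101 = 2.5205 × 10⁻⁵ s⁻².
N = √(2.5205 × 10⁻⁵) = 5.0205 × 10⁻³ rad s⁻¹ ≈ 5.02 × 10⁻³ rad s⁻¹.

5.02 × 10⁻³ rad s⁻¹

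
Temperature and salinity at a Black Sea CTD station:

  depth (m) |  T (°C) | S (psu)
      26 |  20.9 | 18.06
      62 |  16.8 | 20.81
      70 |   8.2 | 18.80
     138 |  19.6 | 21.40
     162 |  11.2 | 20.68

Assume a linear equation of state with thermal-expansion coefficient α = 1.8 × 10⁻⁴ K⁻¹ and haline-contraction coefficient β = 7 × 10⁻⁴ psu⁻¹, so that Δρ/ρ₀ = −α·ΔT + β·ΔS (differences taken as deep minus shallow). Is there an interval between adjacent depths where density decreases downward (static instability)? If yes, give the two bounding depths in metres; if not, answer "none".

Evaluate Δρ/ρ₀ = −αΔT + βΔS across each adjacent pair:
  26–62 m: −αΔT+βΔS = −(1.8 × 10⁻⁴)(-4.1)+(7 × 10⁻⁴)(+2.75) = 2.7 × 10⁻³ → stable
  62–70 m: −αΔT+βΔS = −(1.8 × 10⁻⁴)(-8.6)+(7 × 10⁻⁴)(-2.01) = 1.4 × 10⁻⁴ → stable
  70–138 m: −αΔT+βΔS = −(1.8 × 10⁻⁴)(+11.4)+(7 × 10⁻⁴)(+2.60) = -2.3 × 10⁻⁴ → UNSTABLE
  138–162 m: −αΔT+βΔS = −(1.8 × 10⁻⁴)(-8.4)+(7 × 10⁻⁴)(-0.72) = 1.0 × 10⁻³ → stable
The 70–138 m interval has Δρ < 0: lighter water underlies denser water.

70–138 m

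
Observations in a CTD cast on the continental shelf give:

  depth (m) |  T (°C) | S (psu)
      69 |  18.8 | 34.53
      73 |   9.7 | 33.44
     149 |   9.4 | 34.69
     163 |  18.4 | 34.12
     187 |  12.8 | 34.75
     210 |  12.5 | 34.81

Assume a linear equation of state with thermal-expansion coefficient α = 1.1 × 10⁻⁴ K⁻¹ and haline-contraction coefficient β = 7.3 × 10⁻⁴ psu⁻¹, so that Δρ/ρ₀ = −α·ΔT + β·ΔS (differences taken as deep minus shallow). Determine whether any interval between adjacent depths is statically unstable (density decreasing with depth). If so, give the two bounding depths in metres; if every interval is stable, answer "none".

149–163 m

Evaluate Δρ/ρ₀ = −αΔT + βΔS across each adjacent pair:
  69–73 m: −αΔT+βΔS = −(1.1 × 10⁻⁴)(-9.1)+(7.3 × 10⁻⁴)(-1.09) = 2.1 × 10⁻⁴ → stable
  73–149 m: −αΔT+βΔS = −(1.1 × 10⁻⁴)(-0.3)+(7.3 × 10⁻⁴)(+1.25) = 9.5 × 10⁻⁴ → stable
  149–163 m: −αΔT+βΔS = −(1.1 × 10⁻⁴)(+9.0)+(7.3 × 10⁻⁴)(-0.57) = -1.4 × 10⁻³ → UNSTABLE
  163–187 m: −αΔT+βΔS = −(1.1 × 10⁻⁴)(-5.6)+(7.3 × 10⁻⁴)(+0.63) = 1.1 × 10⁻³ → stable
  187–210 m: −αΔT+βΔS = −(1.1 × 10⁻⁴)(-0.3)+(7.3 × 10⁻⁴)(+0.06) = 7.7 × 10⁻⁵ → stable
The 149–163 m interval has Δρ < 0: lighter water underlies denser water.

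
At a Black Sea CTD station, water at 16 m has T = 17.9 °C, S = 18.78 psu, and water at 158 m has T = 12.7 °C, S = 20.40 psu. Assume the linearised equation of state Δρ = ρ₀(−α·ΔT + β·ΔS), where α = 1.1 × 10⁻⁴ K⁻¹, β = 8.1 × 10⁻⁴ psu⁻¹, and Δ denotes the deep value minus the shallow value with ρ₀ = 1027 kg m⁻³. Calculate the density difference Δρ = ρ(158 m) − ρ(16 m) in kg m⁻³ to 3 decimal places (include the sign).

ΔT = -5.2 K, ΔS = +1.62 psu (deep − shallow).
Δρ/ρ₀ = −(1.1 × 10⁻⁴)(-5.2) + (8.1 × 10⁻⁴)(+1.62) = 1.8842 × 10⁻³.
Δρ = 1027 × (1.8842 × 10⁻³) = +1.935 kg m⁻³.
Positive Δρ: denser below, stable.

+1.935 kg m⁻³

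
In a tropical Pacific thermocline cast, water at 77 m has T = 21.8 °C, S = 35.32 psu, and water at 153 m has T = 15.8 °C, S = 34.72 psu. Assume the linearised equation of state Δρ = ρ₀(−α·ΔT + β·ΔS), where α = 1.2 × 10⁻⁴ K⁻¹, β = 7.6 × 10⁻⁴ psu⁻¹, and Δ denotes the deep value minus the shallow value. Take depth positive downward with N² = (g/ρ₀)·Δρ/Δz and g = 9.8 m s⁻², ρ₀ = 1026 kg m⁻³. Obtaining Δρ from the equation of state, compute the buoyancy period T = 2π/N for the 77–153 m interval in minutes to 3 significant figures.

17.9 min

ΔT = -6.0 K, ΔS = -0.60 psu (deep − shallow).
Δρ/ρ₀ = −αΔT + βΔS = 7.20 × 10⁻⁴ − 4.56 × 10⁻⁴ = 2.64 × 10⁻⁴, so Δρ ≈ 0.2709 kg m⁻³.
N² = (g/ρ₀)·Δρ/Δz = g·(Δρ/ρ₀)/Δz = 9.8 × 2.64 × 10⁻⁴ / 76 = 3.4042 × 10⁻⁵ s⁻².
N = √(3.4042 × 10⁻⁵) = 5.8346 × 10⁻³ rad s⁻¹ → T = 2π/N = 1.0769 × 10³ s = 17.948 min ≈ 17.9 min.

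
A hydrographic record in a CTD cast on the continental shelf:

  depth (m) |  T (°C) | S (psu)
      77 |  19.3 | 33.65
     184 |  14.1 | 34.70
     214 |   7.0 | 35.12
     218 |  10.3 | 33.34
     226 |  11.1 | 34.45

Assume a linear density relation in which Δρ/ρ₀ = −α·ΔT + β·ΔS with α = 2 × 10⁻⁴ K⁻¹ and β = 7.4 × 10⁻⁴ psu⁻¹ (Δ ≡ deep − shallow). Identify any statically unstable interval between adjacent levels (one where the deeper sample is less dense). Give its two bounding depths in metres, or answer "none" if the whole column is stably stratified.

Evaluate Δρ/ρ₀ = −αΔT + βΔS across each adjacent pair:
  77–184 m: −αΔT+βΔS = −(2 × 10⁻⁴)(-5.2)+(7.4 × 10⁻⁴)(+1.05) = 1.8 × 10⁻³ → stable
  184–214 m: −αΔT+βΔS = −(2 × 10⁻⁴)(-7.1)+(7.4 × 10⁻⁴)(+0.42) = 1.7 × 10⁻³ → stable
  214–218 m: −αΔT+βΔS = −(2 × 10⁻⁴)(+3.3)+(7.4 × 10⁻⁴)(-1.78) = -2.0 × 10⁻³ → UNSTABLE
  218–226 m: −αΔT+βΔS = −(2 × 10⁻⁴)(+0.8)+(7.4 × 10⁻⁴)(+1.11) = 6.6 × 10⁻⁴ → stable
The 214–218 m interval has Δρ < 0: lighter water underlies denser water.

214–218 m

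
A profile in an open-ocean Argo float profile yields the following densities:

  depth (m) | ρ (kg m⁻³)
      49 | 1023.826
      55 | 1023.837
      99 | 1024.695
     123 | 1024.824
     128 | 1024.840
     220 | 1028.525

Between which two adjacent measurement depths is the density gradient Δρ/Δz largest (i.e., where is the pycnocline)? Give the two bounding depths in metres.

Compute the density gradient over each adjacent pair:
  49–55 m: Δρ/Δz = 0.011/6 = 1.8 × 10⁻³ kg m⁻⁴
  55–99 m: Δρ/Δz = 0.858/44 = 0.019 kg m⁻⁴
  99–123 m: Δρ/Δz = 0.129/24 = 5.4 × 10⁻³ kg m⁻⁴
  123–128 m: Δρ/Δz = 0.016/5 = 3.2 × 10⁻³ kg m⁻⁴
  128–220 m: Δρ/Δz = 3.685/92 = 0.040 kg m⁻⁴
The largest gradient is in the 128–220 m interval — the pycnocline.

128–220 m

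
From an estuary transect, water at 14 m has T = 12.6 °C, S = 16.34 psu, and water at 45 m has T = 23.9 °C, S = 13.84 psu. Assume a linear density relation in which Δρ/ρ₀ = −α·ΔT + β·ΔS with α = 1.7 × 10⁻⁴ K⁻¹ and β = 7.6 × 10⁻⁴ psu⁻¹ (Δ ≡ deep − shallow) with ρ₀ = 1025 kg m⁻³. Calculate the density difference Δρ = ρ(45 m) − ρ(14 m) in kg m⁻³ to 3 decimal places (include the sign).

-3.917 kg m⁻³

ΔT = +11.3 K, ΔS = -2.50 psu (deep − shallow).
Δρ/ρ₀ = −(1.7 × 10⁻⁴)(+11.3) + (7.6 × 10⁻⁴)(-2.50) = -3.821 × 10⁻³.
Δρ = 1025 × (-3.821 × 10⁻³) = -3.917 kg m⁻³.
Negative Δρ: lighter below, statically unstable.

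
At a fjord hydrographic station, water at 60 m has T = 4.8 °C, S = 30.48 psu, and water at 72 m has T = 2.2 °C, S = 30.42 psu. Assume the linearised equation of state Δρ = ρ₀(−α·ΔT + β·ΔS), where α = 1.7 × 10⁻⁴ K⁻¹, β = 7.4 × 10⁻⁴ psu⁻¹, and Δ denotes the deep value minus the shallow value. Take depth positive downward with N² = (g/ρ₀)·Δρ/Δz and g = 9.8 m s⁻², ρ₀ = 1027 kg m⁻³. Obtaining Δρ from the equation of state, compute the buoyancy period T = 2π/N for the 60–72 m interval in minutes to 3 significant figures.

ΔT = -2.6 K, ΔS = -0.06 psu (deep − shallow).
Δρ/ρ₀ = −αΔT + βΔS = 4.42 × 10⁻⁴ − 4.44 × 10⁻⁵ = 3.976 × 10⁻⁴, so Δρ ≈ 0.4083 kg m⁻³.
N² = (g/ρ₀)·Δρ/Δz = g·(Δρ/ρ₀)/Δz = 9.8 × 3.976 × 10⁻⁴ / 12 = 3.2471 × 10⁻⁴ s⁻².
N = √(3.2471 × 10⁻⁴) = 0.018020 rad s⁻¹ → T = 2π/N = 348.68 s = 5.8113 min ≈ 5.81 min.

5.81 min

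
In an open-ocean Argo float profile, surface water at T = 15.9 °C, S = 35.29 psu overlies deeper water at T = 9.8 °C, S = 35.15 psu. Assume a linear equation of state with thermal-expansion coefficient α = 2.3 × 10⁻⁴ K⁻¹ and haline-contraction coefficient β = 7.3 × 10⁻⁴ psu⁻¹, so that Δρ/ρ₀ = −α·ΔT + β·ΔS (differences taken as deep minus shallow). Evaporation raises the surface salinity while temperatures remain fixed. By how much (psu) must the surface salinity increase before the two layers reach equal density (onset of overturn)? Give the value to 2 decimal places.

1.78 psu

Neutral buoyancy requires −α(T_deep − T_surf) + β(S_deep − S_surf′) = 0.
S_surf′ = S_deep − (α/β)·ΔT = 35.15 − (2.3 × 10⁻⁴/7.3 × 10⁻⁴)·(-6.1) = 37.0719 psu.
Increase required: 37.0719 − 35.29 = 1.7819 psu.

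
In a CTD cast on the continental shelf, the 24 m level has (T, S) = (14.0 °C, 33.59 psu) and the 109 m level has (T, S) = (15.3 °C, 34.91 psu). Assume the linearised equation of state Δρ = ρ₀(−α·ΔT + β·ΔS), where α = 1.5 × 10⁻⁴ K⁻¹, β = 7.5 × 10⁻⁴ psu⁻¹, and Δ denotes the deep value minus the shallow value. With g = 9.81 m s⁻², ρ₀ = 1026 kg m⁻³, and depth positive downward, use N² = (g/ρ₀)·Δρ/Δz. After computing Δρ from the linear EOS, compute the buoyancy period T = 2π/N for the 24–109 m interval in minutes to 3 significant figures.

ΔT = +1.3 K, ΔS = +1.32 psu (deep − shallow).
Δρ/ρ₀ = −αΔT + βΔS = -1.95 × 10⁻⁴ + 9.90 × 10⁻⁴ = 7.95 × 10⁻⁴, so Δρ ≈ 0.8157 kg m⁻³.
N² = (g/ρ₀)·Δρ/Δz = g·(Δρ/ρ₀)/Δz = 9.81 × 7.95 × 10⁻⁴ / 85 = 9.1752 × 10⁻⁵ s⁻².
N = √(9.1752 × 10⁻⁵) = 9.5787 × 10⁻³ rad s⁻¹ → T = 2π/N = 655.95 s = 10.933 min ≈ 10.9 min.

10.9 min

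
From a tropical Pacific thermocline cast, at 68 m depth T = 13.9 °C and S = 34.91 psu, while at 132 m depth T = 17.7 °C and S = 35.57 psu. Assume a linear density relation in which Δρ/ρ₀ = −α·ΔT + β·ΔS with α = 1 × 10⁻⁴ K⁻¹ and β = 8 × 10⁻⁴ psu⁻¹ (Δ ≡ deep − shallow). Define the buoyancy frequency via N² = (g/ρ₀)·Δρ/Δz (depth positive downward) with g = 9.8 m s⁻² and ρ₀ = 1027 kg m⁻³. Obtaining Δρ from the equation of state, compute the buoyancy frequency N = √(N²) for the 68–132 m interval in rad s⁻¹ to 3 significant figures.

ΔT = +3.8 K, ΔS = +0.66 psu (deep − shallow).
Δρ/ρ₀ = −αΔT + βΔS = -3.80 × 10⁻⁴ + 5.28 × 10⁻⁴ = 1.48 × 10⁻⁴, so Δρ ≈ 0.1520 kg m⁻³.
N² = (g/ρ₀)·Δρ/Δz = g·(Δρ/ρ₀)/Δz = 9.8 × 1.48 × 10⁻⁴ / 64 = 2.2663 × 10⁻⁵ s⁻².
N = √(2.2663 × 10⁻⁵) = 4.7606 × 10⁻³ rad s⁻¹ ≈ 4.76 × 10⁻³ rad s⁻¹.

4.76 × 10⁻³ rad s⁻¹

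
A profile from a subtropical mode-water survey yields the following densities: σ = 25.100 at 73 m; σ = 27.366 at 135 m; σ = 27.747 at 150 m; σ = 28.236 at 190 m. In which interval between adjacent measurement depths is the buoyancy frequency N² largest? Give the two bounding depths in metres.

73–135 m

Compute the density gradient over each adjacent pair:
  73–135 m: Δρ/Δz = 2.266/62 = 0.037 kg m⁻⁴
  135–150 m: Δρ/Δz = 0.381/15 = 0.025 kg m⁻⁴
  150–190 m: Δρ/Δz = 0.489/40 = 0.012 kg m⁻⁴
The largest gradient is in the 73–135 m interval — the pycnocline.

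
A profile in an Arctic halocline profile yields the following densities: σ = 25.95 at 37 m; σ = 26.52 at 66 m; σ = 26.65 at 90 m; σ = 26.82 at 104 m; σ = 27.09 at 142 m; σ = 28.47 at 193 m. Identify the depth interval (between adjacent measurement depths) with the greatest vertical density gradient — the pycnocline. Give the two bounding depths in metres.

Compute the density gradient over each adjacent pair:
  37–66 m: Δρ/Δz = 0.57/29 = 0.020 kg m⁻⁴
  66–90 m: Δρ/Δz = 0.13/24 = 5.4 × 10⁻³ kg m⁻⁴
  90–104 m: Δρ/Δz = 0.17/14 = 0.012 kg m⁻⁴
  104–142 m: Δρ/Δz = 0.27/38 = 7.1 × 10⁻³ kg m⁻⁴
  142–193 m: Δρ/Δz = 1.38/51 = 0.027 kg m⁻⁴
The largest gradient is in the 142–193 m interval — the pycnocline.

142–193 m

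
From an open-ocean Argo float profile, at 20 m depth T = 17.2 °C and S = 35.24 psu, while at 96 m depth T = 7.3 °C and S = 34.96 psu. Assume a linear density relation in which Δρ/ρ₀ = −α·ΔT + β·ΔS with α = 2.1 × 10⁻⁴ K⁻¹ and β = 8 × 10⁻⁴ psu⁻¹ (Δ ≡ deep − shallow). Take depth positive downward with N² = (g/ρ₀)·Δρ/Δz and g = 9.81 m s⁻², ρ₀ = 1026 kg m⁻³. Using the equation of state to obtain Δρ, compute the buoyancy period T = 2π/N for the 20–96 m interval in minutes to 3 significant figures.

ΔT = -9.9 K, ΔS = -0.28 psu (deep − shallow).
Δρ/ρ₀ = −αΔT + βΔS = 2.079 × 10⁻³ − 2.24 × 10⁻⁴ = 1.855 × 10⁻³, so Δρ ≈ 1.903 kg m⁻³.
N² = (g/ρ₀)·Δρ/Δz = g·(Δρ/ρ₀)/Δz = 9.81 × 1.855 × 10⁻³ / 76 = 2.3944 × 10⁻⁴ s⁻².
N = √(2.3944 × 10⁻⁴) = 0.015474 rad s⁻¹ → T = 2π/N = 406.05 s = 6.7675 min ≈ 6.77 min.

6.77 min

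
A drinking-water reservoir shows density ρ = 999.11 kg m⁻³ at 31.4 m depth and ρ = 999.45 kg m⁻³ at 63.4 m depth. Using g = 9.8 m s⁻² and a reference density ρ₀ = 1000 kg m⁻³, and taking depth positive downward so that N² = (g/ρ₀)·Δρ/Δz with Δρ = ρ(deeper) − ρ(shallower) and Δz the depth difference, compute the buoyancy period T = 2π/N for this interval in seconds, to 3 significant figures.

Δρ = 999.45 − 999.11 = 0.34 kg m⁻³ over Δz = 63.4 − 31.4 = 32 m.
N² = (9.8/1000) × (0.34/32) = 1.0413 × 10⁻⁴ s⁻².
N = √(1.0413 × 10⁻⁴) = 0.010204 rad s⁻¹, so T = 2π/N = 615.76 s ≈ 616 s.

616 s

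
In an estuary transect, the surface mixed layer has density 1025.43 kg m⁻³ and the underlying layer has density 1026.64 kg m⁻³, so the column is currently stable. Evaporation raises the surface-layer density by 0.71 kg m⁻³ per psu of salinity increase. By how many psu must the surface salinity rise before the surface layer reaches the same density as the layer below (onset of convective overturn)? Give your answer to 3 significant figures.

Density deficit of the surface layer: 1026.64 − 1025.43 = 1.21 kg m⁻³.
Required change = 1.21 / 0.71 = 1.70 psu.

1.70 psu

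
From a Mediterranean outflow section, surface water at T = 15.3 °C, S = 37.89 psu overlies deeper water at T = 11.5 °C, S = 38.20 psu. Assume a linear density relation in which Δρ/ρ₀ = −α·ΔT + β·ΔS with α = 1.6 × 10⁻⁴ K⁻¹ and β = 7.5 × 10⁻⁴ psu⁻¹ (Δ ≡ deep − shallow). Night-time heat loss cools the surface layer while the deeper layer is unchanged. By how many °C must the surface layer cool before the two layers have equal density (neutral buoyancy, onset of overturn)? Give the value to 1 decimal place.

5.3 °C

Neutral buoyancy requires Δρ = 0, i.e. −α(T_deep − T_surf′) + β(S_deep − S_surf) = 0.
T_surf′ = T_deep − (β/α)·ΔS = 11.5 − (7.5 × 10⁻⁴/1.6 × 10⁻⁴)·(+0.31) = 10.047 °C.
Cooling required: 15.3 − (10.047) = 5.253 °C.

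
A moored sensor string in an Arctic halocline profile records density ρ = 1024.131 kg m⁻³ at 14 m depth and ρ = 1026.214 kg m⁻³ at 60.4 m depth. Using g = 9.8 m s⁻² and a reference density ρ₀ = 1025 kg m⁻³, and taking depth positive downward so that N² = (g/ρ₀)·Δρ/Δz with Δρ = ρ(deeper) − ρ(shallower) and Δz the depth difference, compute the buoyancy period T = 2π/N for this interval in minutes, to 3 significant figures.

Δρ = 1026.214 − 1024.131 = 2.083 kg m⁻³ over Δz = 60.4 − 14 = 46.4 m.
N² = (9.8/1025) × (2.083/46.4) = 4.2921 × 10⁻⁴ s⁻².
N = √(4.2921 × 10⁻⁴) = 0.020717 rad s⁻¹, so T = 2π/N = 303.29 s = 5.0548 min ≈ 5.05 min.

5.05 min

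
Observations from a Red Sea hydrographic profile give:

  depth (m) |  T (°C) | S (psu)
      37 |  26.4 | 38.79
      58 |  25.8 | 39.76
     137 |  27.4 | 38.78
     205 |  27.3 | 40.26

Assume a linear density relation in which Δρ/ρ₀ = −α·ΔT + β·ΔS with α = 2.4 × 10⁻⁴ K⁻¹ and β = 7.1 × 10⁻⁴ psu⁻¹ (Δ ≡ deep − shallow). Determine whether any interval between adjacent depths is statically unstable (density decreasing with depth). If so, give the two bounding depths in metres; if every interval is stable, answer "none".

58–137 m

Evaluate Δρ/ρ₀ = −αΔT + βΔS across each adjacent pair:
  37–58 m: −αΔT+βΔS = −(2.4 × 10⁻⁴)(-0.6)+(7.1 × 10⁻⁴)(+0.97) = 8.3 × 10⁻⁴ → stable
  58–137 m: −αΔT+βΔS = −(2.4 × 10⁻⁴)(+1.6)+(7.1 × 10⁻⁴)(-0.98) = -1.1 × 10⁻³ → UNSTABLE
  137–205 m: −αΔT+βΔS = −(2.4 × 10⁻⁴)(-0.1)+(7.1 × 10⁻⁴)(+1.48) = 1.1 × 10⁻³ → stable
The 58–137 m interval has Δρ < 0: lighter water underlies denser water.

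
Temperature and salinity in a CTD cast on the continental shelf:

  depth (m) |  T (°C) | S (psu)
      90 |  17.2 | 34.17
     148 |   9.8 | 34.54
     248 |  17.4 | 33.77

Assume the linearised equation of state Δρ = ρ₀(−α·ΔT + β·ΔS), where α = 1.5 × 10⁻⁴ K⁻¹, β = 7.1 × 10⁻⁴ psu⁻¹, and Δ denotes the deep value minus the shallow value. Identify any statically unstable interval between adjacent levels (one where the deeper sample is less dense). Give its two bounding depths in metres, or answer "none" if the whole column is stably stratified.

148–248 m

Evaluate Δρ/ρ₀ = −αΔT + βΔS across each adjacent pair:
  90–148 m: −αΔT+βΔS = −(1.5 × 10⁻⁴)(-7.4)+(7.1 × 10⁻⁴)(+0.37) = 1.4 × 10⁻³ → stable
  148–248 m: −αΔT+βΔS = −(1.5 × 10⁻⁴)(+7.6)+(7.1 × 10⁻⁴)(-0.77) = -1.7 × 10⁻³ → UNSTABLE
The 148–248 m interval has Δρ < 0: lighter water underlies denser water.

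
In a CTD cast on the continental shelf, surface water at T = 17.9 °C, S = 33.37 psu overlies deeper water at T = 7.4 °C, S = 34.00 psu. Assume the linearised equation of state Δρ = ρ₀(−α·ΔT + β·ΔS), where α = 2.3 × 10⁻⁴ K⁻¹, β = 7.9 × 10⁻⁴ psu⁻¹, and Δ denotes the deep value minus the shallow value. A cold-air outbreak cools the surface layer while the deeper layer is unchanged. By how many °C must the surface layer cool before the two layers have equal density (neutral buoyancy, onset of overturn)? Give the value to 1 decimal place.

12.7 °C

Neutral buoyancy requires Δρ = 0, i.e. −α(T_deep − T_surf′) + β(S_deep − S_surf) = 0.
T_surf′ = T_deep − (β/α)·ΔS = 7.4 − (7.9 × 10⁻⁴/2.3 × 10⁻⁴)·(+0.63) = 5.236 °C.
Cooling required: 17.9 − (5.236) = 12.664 °C.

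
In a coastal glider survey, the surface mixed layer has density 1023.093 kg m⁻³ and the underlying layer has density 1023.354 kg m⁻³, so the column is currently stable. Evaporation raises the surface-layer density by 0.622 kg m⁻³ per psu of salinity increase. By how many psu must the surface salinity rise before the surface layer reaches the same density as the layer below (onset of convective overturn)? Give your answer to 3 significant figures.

Density deficit of the surface layer: 1023.354 − 1023.093 = 0.261 kg m⁻³.
Required change = 0.261 / 0.622 = 0.420 psu.

0.420 psu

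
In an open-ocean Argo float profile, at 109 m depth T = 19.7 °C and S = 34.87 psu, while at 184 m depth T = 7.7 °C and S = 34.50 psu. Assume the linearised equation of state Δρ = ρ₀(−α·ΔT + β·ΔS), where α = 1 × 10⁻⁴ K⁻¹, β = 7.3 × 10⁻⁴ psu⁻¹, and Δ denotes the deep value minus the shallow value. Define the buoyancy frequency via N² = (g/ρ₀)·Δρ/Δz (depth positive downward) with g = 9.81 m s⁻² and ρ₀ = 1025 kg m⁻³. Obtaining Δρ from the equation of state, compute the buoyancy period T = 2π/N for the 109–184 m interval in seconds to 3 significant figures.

570 s

ΔT = -12.0 K, ΔS = -0.37 psu (deep − shallow).
Δρ/ρ₀ = −αΔT + βΔS = 1.20 × 10⁻³ − 2.701 × 10⁻⁴ = 9.299 × 10⁻⁴, so Δρ ≈ 0.9531 kg m⁻³.
N² = (g/ρ₀)·Δρ/Δz = g·(Δρ/ρ₀)/Δz = 9.81 × 9.299 × 10⁻⁴ / 75 = 1.2163 × 10⁻⁴ s⁻².
N = √(1.2163 × 10⁻⁴) = 0.011029 rad s⁻¹ → T = 2π/N = 569.70 s ≈ 570 s.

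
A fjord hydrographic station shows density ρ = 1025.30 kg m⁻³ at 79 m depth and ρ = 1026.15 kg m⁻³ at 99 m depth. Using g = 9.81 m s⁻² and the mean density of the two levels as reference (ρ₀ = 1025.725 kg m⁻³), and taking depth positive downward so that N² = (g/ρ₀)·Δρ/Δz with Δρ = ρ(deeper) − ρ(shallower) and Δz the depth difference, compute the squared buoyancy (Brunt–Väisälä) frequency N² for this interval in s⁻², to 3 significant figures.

Δρ = 1026.15 − 1025.30 = 0.85 kg m⁻³ over Δz = 99 − 79 = 20 m.
N² = (9.81/1025.725) × (0.85/20) = 4.0647 × 10⁻⁴ s⁻² ≈ 4.06 × 10⁻⁴ s⁻².

4.06 × 10⁻⁴ s⁻²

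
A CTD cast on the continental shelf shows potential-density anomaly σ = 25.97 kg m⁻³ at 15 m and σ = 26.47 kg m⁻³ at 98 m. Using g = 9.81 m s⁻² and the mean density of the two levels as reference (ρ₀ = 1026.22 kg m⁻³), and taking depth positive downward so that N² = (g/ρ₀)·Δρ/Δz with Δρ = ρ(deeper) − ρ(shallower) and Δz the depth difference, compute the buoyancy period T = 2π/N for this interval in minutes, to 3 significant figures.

Δρ = 1026.47 − 1025.97 = 0.50 kg m⁻³ over Δz = 98 − 15 = 83 m.
N² = (9.81/1026.22) × (0.50/83) = 5.7586 × 10⁻⁵ s⁻².
N = √(5.7586 × 10⁻⁵) = 7.5885 × 10⁻³ rad s⁻¹, so T = 2π/N = 827.99 s = 13.800 min ≈ 13.8 min.
N² > 0, so the interval is statically stable.

13.8 min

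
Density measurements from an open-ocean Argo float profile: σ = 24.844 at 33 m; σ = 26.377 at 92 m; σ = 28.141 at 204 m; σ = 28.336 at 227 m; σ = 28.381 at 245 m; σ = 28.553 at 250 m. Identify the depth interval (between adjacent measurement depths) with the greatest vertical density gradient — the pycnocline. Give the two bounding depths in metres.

245–250 m

Compute the density gradient over each adjacent pair:
  33–92 m: Δρ/Δz = 1.533/59 = 0.026 kg m⁻⁴
  92–204 m: Δρ/Δz = 1.764/112 = 0.016 kg m⁻⁴
  204–227 m: Δρ/Δz = 0.195/23 = 8.5 × 10⁻³ kg m⁻⁴
  227–245 m: Δρ/Δz = 0.045/18 = 2.5 × 10⁻³ kg m⁻⁴
  245–250 m: Δρ/Δz = 0.172/5 = 0.034 kg m⁻⁴
The largest gradient is in the 245–250 m interval — the pycnocline.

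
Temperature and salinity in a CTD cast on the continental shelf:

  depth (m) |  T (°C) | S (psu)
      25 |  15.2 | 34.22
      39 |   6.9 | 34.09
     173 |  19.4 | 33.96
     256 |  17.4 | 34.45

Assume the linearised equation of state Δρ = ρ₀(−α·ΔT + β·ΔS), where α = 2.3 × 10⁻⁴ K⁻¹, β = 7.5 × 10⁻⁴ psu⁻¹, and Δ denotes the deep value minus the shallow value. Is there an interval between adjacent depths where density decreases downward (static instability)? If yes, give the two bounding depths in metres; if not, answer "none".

Evaluate Δρ/ρ₀ = −αΔT + βΔS across each adjacent pair:
  25–39 m: −αΔT+βΔS = −(2.3 × 10⁻⁴)(-8.3)+(7.5 × 10⁻⁴)(-0.13) = 1.8 × 10⁻³ → stable
  39–173 m: −αΔT+βΔS = −(2.3 × 10⁻⁴)(+12.5)+(7.5 × 10⁻⁴)(-0.13) = -3.0 × 10⁻³ → UNSTABLE
  173–256 m: −αΔT+βΔS = −(2.3 × 10⁻⁴)(-2.0)+(7.5 × 10⁻⁴)(+0.49) = 8.3 × 10⁻⁴ → stable
The 39–173 m interval has Δρ < 0: lighter water underlies denser water.

39–173 m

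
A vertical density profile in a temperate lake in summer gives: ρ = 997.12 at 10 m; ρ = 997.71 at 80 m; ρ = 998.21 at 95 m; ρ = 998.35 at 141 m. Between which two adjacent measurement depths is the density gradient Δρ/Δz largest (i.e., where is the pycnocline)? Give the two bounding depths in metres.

80–95 m

Compute the density gradient over each adjacent pair:
  10–80 m: Δρ/Δz = 0.59/70 = 8.4 × 10⁻³ kg m⁻⁴
  80–95 m: Δρ/Δz = 0.50/15 = 0.033 kg m⁻⁴
  95–141 m: Δρ/Δz = 0.14/46 = 3.0 × 10⁻³ kg m⁻⁴
The largest gradient is in the 80–95 m interval — the pycnocline.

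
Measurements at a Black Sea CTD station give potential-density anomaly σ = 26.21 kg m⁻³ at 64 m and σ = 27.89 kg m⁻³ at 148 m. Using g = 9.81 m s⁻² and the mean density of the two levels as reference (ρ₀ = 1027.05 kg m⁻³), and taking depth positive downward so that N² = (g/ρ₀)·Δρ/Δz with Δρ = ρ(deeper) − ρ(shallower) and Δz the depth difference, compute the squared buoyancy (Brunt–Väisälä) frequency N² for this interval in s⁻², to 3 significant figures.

1.91 × 10⁻⁴ s⁻²

Δρ = 1027.89 − 1026.21 = 1.68 kg m⁻³ over Δz = 148 − 64 = 84 m.
N² = (9.81/1027.05) × (1.68/84) = 1.9103 × 10⁻⁴ s⁻² ≈ 1.91 × 10⁻⁴ s⁻².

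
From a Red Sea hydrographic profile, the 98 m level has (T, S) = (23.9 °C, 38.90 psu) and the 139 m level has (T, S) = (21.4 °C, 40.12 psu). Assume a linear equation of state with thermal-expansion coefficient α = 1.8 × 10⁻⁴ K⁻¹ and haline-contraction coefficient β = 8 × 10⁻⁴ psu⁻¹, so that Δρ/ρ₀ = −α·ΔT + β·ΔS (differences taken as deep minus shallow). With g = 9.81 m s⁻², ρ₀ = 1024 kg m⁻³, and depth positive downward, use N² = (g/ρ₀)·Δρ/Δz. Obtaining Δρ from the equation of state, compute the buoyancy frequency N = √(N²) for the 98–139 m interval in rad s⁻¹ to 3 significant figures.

0.0185 rad s⁻¹

ΔT = -2.5 K, ΔS = +1.22 psu (deep − shallow).
Δρ/ρ₀ = −αΔT + βΔS = 4.50 × 10⁻⁴ + 9.76 × 10⁻⁴ = 1.426 × 10⁻³, so Δρ ≈ 1.460 kg m⁻³.
N² = (g/ρ₀)·Δρ/Δz = g·(Δρ/ρ₀)/Δz = 9.81 × 1.426 × 10⁻³ / 41 = 3.4120 × 10⁻⁴ s⁻².
N = √(3.4120 × 10⁻⁴) = 0.018472 rad s⁻¹ ≈ 0.0185 rad s⁻¹.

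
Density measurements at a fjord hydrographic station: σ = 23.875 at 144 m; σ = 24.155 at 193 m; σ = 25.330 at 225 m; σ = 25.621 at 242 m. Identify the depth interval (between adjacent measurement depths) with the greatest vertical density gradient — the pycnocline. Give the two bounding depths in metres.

193–225 m

Compute the density gradient over each adjacent pair:
  144–193 m: Δρ/Δz = 0.280/49 = 5.7 × 10⁻³ kg m⁻⁴
  193–225 m: Δρ/Δz = 1.175/32 = 0.037 kg m⁻⁴
  225–242 m: Δρ/Δz = 0.291/17 = 0.017 kg m⁻⁴
The largest gradient is in the 193–225 m interval — the pycnocline.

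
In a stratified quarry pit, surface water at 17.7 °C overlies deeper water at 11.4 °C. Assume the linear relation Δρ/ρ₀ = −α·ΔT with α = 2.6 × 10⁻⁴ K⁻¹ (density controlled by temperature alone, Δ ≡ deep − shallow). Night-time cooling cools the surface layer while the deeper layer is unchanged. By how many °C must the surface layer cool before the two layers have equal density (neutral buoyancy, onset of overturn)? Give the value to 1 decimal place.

With temperature the only control, equal density requires T_surf′ = T_deep.
T_surf′ = 11.4 °C.
Cooling required: 17.7 − 11.4 = 6.3 °C.

6.3 °C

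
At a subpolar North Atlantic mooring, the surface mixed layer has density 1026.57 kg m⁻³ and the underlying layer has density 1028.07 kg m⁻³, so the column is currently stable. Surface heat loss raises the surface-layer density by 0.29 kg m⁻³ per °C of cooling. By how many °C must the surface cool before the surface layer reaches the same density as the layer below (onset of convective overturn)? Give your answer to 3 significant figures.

Density deficit of the surface layer: 1028.07 − 1026.57 = 1.5 kg m⁻³.
Required change = 1.5 / 0.29 = 5.17 °C.

5.17 °C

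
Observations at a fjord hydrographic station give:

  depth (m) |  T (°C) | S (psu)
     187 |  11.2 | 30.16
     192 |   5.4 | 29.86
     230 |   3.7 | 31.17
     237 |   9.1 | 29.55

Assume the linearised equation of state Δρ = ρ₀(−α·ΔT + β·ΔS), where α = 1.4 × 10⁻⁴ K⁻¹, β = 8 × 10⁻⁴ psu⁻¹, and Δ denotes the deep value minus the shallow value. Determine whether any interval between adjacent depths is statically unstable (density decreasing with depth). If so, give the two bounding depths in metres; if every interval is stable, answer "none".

Evaluate Δρ/ρ₀ = −αΔT + βΔS across each adjacent pair:
  187–192 m: −αΔT+βΔS = −(1.4 × 10⁻⁴)(-5.8)+(8 × 10⁻⁴)(-0.30) = 5.7 × 10⁻⁴ → stable
  192–230 m: −αΔT+βΔS = −(1.4 × 10⁻⁴)(-1.7)+(8 × 10⁻⁴)(+1.31) = 1.3 × 10⁻³ → stable
  230–237 m: −αΔT+βΔS = −(1.4 × 10⁻⁴)(+5.4)+(8 × 10⁻⁴)(-1.62) = -2.1 × 10⁻³ → UNSTABLE
The 230–237 m interval has Δρ < 0: lighter water underlies denser water.

230–237 m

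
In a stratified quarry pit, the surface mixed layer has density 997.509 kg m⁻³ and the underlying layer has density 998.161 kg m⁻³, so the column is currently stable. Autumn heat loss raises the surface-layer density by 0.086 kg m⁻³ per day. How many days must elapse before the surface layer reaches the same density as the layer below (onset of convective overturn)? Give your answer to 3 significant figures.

Density deficit of the surface layer: 998.161 − 997.509 = 0.652 kg m⁻³.
Required change = 0.652 / 0.086 = 7.58 days.

7.58 days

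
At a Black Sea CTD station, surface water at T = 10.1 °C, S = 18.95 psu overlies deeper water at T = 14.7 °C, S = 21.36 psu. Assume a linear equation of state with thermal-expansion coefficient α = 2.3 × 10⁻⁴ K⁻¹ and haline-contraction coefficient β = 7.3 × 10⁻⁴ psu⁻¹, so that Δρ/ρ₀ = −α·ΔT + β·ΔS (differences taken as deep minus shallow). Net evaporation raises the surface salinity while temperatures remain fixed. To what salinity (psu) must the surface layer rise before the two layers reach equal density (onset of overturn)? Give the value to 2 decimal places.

19.91 psu

Neutral buoyancy requires −α(T_deep − T_surf) + β(S_deep − S_surf′) = 0.
S_surf′ = S_deep − (α/β)·ΔT = 21.36 − (2.3 × 10⁻⁴/7.3 × 10⁻⁴)·(+4.6) = 19.9107 psu.
Increase required: 19.9107 − 18.95 = 0.9607 psu.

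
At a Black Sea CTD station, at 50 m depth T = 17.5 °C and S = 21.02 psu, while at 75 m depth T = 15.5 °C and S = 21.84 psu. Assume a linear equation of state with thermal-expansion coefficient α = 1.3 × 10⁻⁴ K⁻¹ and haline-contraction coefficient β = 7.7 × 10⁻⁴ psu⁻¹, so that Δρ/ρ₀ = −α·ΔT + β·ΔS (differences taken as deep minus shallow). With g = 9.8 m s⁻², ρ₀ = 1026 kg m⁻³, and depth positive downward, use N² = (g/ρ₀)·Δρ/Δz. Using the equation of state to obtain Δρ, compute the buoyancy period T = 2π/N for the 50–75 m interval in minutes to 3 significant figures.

ΔT = -2.0 K, ΔS = +0.82 psu (deep − shallow).
Δρ/ρ₀ = −αΔT + βΔS = 2.60 × 10⁻⁴ + 6.314 × 10⁻⁴ = 8.914 × 10⁻⁴, so Δρ ≈ 0.9146 kg m⁻³.
N² = (g/ρ₀)·Δρ/Δz = g·(Δρ/ρ₀)/Δz = 9.8 × 8.914 × 10⁻⁴ / 25 = 3.4943 × 10⁻⁴ s⁻².
N = √(3.4943 × 10⁻⁴) = 0.018693 rad s⁻¹ → T = 2π/N = 336.13 s = 5.6022 min ≈ 5.60 min.

5.60 min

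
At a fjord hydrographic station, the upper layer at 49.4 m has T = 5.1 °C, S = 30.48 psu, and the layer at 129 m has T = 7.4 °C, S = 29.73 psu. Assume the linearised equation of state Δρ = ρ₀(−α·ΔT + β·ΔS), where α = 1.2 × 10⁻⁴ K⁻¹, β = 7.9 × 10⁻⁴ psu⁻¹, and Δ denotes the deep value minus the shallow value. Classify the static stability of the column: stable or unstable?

ΔT = 7.4 − 5.1 = +2.3 K and ΔS = 29.73 − 30.48 = -0.75 psu (deep − shallow).
−αΔT = -2.76 × 10⁻⁴; βΔS = -5.925 × 10⁻⁴; sum Δρ/ρ₀ = -8.685 × 10⁻⁴.
Δρ/ρ₀ < 0, so Δρ < 0: deeper water is lighter → statically unstable; the column would overturn.

unstable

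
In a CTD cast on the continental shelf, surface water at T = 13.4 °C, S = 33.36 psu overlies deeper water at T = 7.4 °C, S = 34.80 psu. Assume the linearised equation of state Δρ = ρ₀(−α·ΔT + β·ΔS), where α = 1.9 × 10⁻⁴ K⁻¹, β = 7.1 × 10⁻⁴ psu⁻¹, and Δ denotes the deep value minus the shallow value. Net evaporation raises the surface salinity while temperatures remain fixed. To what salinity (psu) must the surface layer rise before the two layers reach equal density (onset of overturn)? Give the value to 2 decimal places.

36.41 psu

Neutral buoyancy requires −α(T_deep − T_surf) + β(S_deep − S_surf′) = 0.
S_surf′ = S_deep − (α/β)·ΔT = 34.80 − (1.9 × 10⁻⁴/7.1 × 10⁻⁴)·(-6.0) = 36.4056 psu.
Increase required: 36.4056 − 33.36 = 3.0456 psu.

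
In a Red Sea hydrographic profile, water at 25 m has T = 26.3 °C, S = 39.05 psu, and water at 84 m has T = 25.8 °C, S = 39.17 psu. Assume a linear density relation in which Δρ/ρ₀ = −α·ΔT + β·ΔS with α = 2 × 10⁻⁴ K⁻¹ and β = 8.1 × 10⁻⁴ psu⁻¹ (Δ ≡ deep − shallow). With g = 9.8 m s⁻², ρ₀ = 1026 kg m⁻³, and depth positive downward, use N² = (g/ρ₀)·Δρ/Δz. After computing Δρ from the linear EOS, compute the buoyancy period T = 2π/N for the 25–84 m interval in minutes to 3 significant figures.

ΔT = -0.5 K, ΔS = +0.12 psu (deep − shallow).
Δρ/ρ₀ = −αΔT + βΔS = 1.00 × 10⁻⁴ + 9.72 × 10⁻⁵ = 1.972 × 10⁻⁴, so Δρ ≈ 0.2023 kg m⁻³.
N² = (g/ρ₀)·Δρ/Δz = g·(Δρ/ρ₀)/Δz = 9.8 × 1.972 × 10⁻⁴ / 59 = 3.2755 × 10⁻⁵ s⁻².
N = √(3.2755 × 10⁻⁵) = 5.7232 × 10⁻³ rad s⁻¹ → T = 2π/N = 1.0978 × 10³ s = 18.297 min ≈ 18.3 min.

18.3 min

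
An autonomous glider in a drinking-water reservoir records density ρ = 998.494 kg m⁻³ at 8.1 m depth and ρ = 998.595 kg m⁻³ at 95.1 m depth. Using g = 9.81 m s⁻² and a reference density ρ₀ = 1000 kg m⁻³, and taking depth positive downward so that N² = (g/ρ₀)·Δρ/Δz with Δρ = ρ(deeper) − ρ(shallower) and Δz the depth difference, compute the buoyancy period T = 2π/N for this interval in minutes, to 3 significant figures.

Δρ = 998.595 − 998.494 = 0.101 kg m⁻³ over Δz = 95.1 − 8.1 = 87 m.
N² = (9.81/1000) × (0.101/87) = 1.1389 × 10⁻⁵ s⁻².
N = √(1.1389 × 10⁻⁵) = 3.3748 × 10⁻³ rad s⁻¹, so T = 2π/N = 1.8618 × 10³ s = 31.030 min ≈ 31.0 min.

31.0 min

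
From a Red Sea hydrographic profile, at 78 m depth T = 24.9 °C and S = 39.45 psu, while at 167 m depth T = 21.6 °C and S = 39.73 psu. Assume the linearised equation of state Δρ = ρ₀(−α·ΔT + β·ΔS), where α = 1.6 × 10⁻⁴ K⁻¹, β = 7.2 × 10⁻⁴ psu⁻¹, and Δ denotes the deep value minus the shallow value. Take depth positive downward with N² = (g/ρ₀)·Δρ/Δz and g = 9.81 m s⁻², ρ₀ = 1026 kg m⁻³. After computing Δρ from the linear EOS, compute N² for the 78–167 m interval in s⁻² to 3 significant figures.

8.04 × 10⁻⁵ s⁻²

ΔT = -3.3 K, ΔS = +0.28 psu (deep − shallow).
Δρ/ρ₀ = −αΔT + βΔS = 5.28 × 10⁻⁴ + 2.016 × 10⁻⁴ = 7.296 × 10⁻⁴, so Δρ ≈ 0.7486 kg m⁻³.
N² = (g/ρ₀)·Δρ/Δz = g·(Δρ/ρ₀)/Δz = 9.81 × 7.296 × 10⁻⁴ / 89 = 8.0420 × 10⁻⁵ s⁻² ≈ 8.04 × 10⁻⁵ s⁻².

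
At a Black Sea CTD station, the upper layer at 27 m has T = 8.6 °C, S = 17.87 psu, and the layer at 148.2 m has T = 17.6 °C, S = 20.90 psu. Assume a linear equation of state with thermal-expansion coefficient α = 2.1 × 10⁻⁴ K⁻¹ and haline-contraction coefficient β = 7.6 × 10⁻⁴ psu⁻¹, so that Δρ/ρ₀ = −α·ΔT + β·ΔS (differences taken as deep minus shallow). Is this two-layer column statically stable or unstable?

stable

ΔT = 17.6 − 8.6 = +9.0 K and ΔS = 20.90 − 17.87 = +3.03 psu (deep − shallow).
−αΔT = -1.89 × 10⁻³; βΔS = 2.3028 × 10⁻³; sum Δρ/ρ₀ = 4.128 × 10⁻⁴.
Δρ/ρ₀ > 0, so Δρ > 0: deeper water is denser → statically stable.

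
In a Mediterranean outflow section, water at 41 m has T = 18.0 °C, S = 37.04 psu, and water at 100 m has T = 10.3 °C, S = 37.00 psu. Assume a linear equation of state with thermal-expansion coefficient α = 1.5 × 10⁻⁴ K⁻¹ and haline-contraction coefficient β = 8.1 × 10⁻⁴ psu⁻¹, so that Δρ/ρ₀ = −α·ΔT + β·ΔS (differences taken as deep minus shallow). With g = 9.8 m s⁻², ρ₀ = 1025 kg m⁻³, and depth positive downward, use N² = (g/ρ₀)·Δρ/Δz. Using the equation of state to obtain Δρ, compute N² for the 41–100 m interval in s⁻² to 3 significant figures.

ΔT = -7.7 K, ΔS = -0.04 psu (deep − shallow).
Δρ/ρ₀ = −αΔT + βΔS = 1.155 × 10⁻³ − 3.24 × 10⁻⁵ = 1.1226 × 10⁻³, so Δρ ≈ 1.151 kg m⁻³.
N² = (g/ρ₀)·Δρ/Δz = g·(Δρ/ρ₀)/Δz = 9.8 × 1.1226 × 10⁻³ / 59 = 1.8647 × 10⁻⁴ s⁻² ≈ 1.86 × 10⁻⁴ s⁻².

1.86 × 10⁻⁴ s⁻²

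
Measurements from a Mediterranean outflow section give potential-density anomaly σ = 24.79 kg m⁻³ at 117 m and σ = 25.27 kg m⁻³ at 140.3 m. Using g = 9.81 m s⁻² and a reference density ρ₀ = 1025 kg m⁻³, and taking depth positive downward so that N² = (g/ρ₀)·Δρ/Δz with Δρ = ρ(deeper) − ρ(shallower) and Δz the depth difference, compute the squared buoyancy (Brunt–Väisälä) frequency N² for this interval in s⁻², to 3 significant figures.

1.97 × 10⁻⁴ s⁻²

Δρ = 1025.27 − 1024.79 = 0.48 kg m⁻³ over Δz = 140.3 − 117 = 23.3 m.
N² = (9.81/1025) × (0.48/23.3) = 1.9717 × 10⁻⁴ s⁻² ≈ 1.97 × 10⁻⁴ s⁻².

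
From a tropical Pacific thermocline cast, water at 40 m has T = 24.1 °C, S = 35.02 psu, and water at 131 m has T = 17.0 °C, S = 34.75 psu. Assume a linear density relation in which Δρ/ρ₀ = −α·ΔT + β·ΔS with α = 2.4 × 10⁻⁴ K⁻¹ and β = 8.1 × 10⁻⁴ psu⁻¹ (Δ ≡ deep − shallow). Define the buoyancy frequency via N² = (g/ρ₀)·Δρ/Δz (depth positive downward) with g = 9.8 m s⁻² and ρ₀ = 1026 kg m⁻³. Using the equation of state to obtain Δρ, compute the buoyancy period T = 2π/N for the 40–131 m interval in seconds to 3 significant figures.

497 s

ΔT = -7.1 K, ΔS = -0.27 psu (deep − shallow).
Δρ/ρ₀ = −αΔT + βΔS = 1.704 × 10⁻³ − 2.187 × 10⁻⁴ = 1.4853 × 10⁻³, so Δρ ≈ 1.524 kg m⁻³.
N² = (g/ρ₀)·Δρ/Δz = g·(Δρ/ρ₀)/Δz = 9.8 × 1.4853 × 10⁻³ / 91 = 1.5996 × 10⁻⁴ s⁻².
N = √(1.5996 × 10⁻⁴) = 0.012648 rad s⁻¹ → T = 2π/N = 496.77 s ≈ 497 s.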